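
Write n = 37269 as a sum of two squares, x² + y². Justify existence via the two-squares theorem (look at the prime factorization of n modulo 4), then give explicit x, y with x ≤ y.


Step 1: Factor n = 37269 = 3^2 · 41 · 101.
Step 2: Check the mod-4 condition on each prime factor: 3 ≡ 3 (mod 4), exponent 2 (must be even); 41 ≡ 1 (mod 4), exponent 1; 101 ≡ 1 (mod 4), exponent 1.
All primes ≡ 3 (mod 4) appear to even exponent (or don't appear), so by the two-squares theorem n IS expressible as a sum of two squares.
Step 3: Build a representation. Group n = k² · m with k = 3 and m = 41 · 101 = 4141 (a product of primes ≡ 1 (mod 4)); a representation of m scales to one of n via (k·x)² + (k·y)² = k²(x² + y²). Each prime p ≡ 1 (mod 4) is itself a sum of two squares; find a² by testing p − a² for a perfect square:
  41: 41 − 1² = 40, 41 − 2² = 37, 41 − 3² = 32, 41 − 4² = 25 = 5² ⇒ 41 = 4² + 5².
  101: 101 − 1² = 100 = 10² ⇒ 101 = 1² + 10².
  Combine using the Brahmagupta–Fibonacci identity (a² + b²)(c² + d²) = (ac − bd)² + (ad + bc)² = (ac + bd)² + (ad − bc)²:
  41 · 101 = 4141: from (4² + 5²)(1² + 10²), take (4·1 − 5·10, 4·10 + 5·1) = (4 − 50, 40 + 5) = (-46, 45); dropping signs (only squares matter) gives (46, 45); check 46² + 45² = 2116 + 2025 = 4141 ✓.
  Scale by k = 3: (3·46, 3·45) = (138, 135).
Step 4: Order so x ≤ y and verify: 135² + 138² = 18225 + 19044 = 37269 = n. ✓

n = 37269 = 135² + 138² (one valid representation with x ≤ y).


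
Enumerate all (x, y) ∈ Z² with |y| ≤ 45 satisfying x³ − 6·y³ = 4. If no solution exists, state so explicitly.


The equation is x³ - 6y³ = 4. For fixed y, x³ = 6·y³ + 4, so a solution requires the RHS to be a perfect cube.
Strategy: iterate y from -45 to 45, compute RHS = 6·y³ + 4, and check whether it is a (positive or negative) perfect cube.
Check small values of y:
  y = 0: RHS = 4 is not a perfect cube.
  y = 1: RHS = 10 is not a perfect cube.
  y = -1: RHS = -2 is not a perfect cube.
  y = 2: RHS = 52 is not a perfect cube.
  y = -2: RHS = -44 is not a perfect cube.
  y = 3: RHS = 166 is not a perfect cube.
  y = -3: RHS = -158 is not a perfect cube.
Continuing the search up to |y| = 45 finds no solutions either.
No (x, y) in the scanned range satisfies the equation.

No integer solutions with |y| ≤ 45.


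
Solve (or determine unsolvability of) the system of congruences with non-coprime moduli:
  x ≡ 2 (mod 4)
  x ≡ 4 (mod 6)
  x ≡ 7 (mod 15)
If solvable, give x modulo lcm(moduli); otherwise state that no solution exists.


Moduli 4, 6, 15 are not pairwise coprime, so CRT works modulo lcm(m_i) when all pairwise compatibility conditions hold.
Pairwise compatibility: gcd(m_i, m_j) must divide a_i - a_j for every pair.
Merge one congruence at a time:
  Start: x ≡ 2 (mod 4).
  Combine with x ≡ 4 (mod 6): gcd(4, 6) = 2; 4 - 2 = 2, which IS divisible by 2, so compatible.
    Write x = 2 + 4·t and substitute into x ≡ 4 (mod 6): 4·t ≡ 4 − 2 = 2 (mod 6).
    Divide the congruence (and modulus) by g = 2: 2·t ≡ 1 (mod 3).
    The inverse of 2 mod 3 is 2 (since 2·2 = 4 = 1·3 + 1), so t ≡ 2·1 = 2 ≡ 2 (mod 3).
    Then x = 2 + 4·2 = 10, valid modulo lcm(4, 6) = 12: x ≡ 10 (mod 12).
  Combine with x ≡ 7 (mod 15): gcd(12, 15) = 3; 7 - 10 = -3, which IS divisible by 3, so compatible.
    Write x = 10 + 12·t and substitute into x ≡ 7 (mod 15): 12·t ≡ 7 − 10 = -3 (mod 15).
    Divide the congruence (and modulus) by g = 3: 4·t ≡ -1 (mod 5).
    Reduce coefficients mod 5: 4·t ≡ 4 (mod 5).
    The inverse of 4 mod 5 is 4 (since 4·4 = 16 = 3·5 + 1), so t ≡ 4·4 = 16 ≡ 1 (mod 5).
    Then x = 10 + 12·1 = 22, valid modulo lcm(12, 15) = 60: x ≡ 22 (mod 60).
Verify: 22 mod 4 = 2, 22 mod 6 = 4, 22 mod 15 = 7.

x ≡ 22 (mod 60).


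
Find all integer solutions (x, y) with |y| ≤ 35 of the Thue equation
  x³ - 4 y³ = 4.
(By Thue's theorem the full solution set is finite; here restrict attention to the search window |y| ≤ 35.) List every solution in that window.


The equation is x³ - 4y³ = 4. For fixed y, x³ = 4·y³ + 4, so a solution requires the RHS to be a perfect cube.
Strategy: iterate y from -35 to 35, compute RHS = 4·y³ + 4, and check whether it is a (positive or negative) perfect cube.
Check small values of y:
  y = 0: RHS = 4 is not a perfect cube.
  y = 1: RHS = 8 = (2)³ ⇒ x = 2 works.
  y = -1: RHS = 0 = (0)³ ⇒ x = 0 works.
  y = 2: RHS = 36 is not a perfect cube.
  y = -2: RHS = -28 is not a perfect cube.
  y = 3: RHS = 112 is not a perfect cube.
  y = -3: RHS = -104 is not a perfect cube.
Continuing the search up to |y| = 35 finds no further solutions beyond those listed.
Collected solutions: (0, -1), (2, 1).

Solutions (with |y| ≤ 35): (0, -1), (2, 1).


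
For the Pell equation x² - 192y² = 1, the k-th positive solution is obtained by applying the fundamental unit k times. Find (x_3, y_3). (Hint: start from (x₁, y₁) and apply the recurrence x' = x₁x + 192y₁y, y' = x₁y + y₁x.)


Step 1: Find the fundamental solution (x₁, y₁) of x² - 192y² = 1.
  Expand √192 as a continued fraction. a₀ = ⌊√192⌋ = 13; iterate m_{k+1} = d_k·a_k − m_k, d_{k+1} = (192 − m_{k+1}²)/d_k, a_{k+1} = ⌊(a₀ + m_{k+1})/d_{k+1}⌋ (starting m₀ = 0, d₀ = 1), with convergents p_k = a_k·p_{k-1} + p_{k-2}, q_k = a_k·q_{k-1} + q_{k-2} (p₋₁ = 1, q₋₁ = 0):
  k = 0: a₀ = 13; p₀/q₀ = 13/1; p₀² − 192·q₀² = 169 − 192 = -23.
  k = 1: m = 13, d = 23, a = ⌊(13 + 13)/23⌋ = 1; p/q = (1·13 + 1)/(1·1 + 0) = 14/1; p² − 192·q² = 196 − 192 = 4.
  k = 2: m = 10, d = 4, a = ⌊(13 + 10)/4⌋ = 5; p/q = (5·14 + 13)/(5·1 + 1) = 83/6; p² − 192·q² = 6889 − 6912 = -23.
  k = 3: m = 10, d = 23, a = ⌊(13 + 10)/23⌋ = 1; p/q = (1·83 + 14)/(1·6 + 1) = 97/7; p² − 192·q² = 9409 − 9408 = 1.
  The first convergent with p² − 192·q² = 1 gives the fundamental solution (x₁, y₁) = (97, 7).
Step 2: Apply the recurrence (x_{n+1}, y_{n+1}) = (x₁x_n + 192y₁y_n, x₁y_n + y₁x_n) repeatedly.
  From (x_1, y_1) = (97, 7): x_2 = 97·97 + 192·7·7 = 18817; y_2 = 97·7 + 7·97 = 1358.
  From (x_2, y_2) = (18817, 1358): x_3 = 97·18817 + 192·7·1358 = 3650401; y_3 = 97·1358 + 7·18817 = 263445.
Step 3: Verify x_3² - 192·y_3² = 13325427460801 - 13325427460800 = 1 (should be 1). ✓

(x_1, y_1) = (97, 7); (x_3, y_3) = (3650401, 263445).


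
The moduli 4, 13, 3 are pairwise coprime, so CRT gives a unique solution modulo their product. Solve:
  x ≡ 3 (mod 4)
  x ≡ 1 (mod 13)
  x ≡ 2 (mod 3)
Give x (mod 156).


Moduli 4, 13, 3 are pairwise coprime; by CRT there is a unique solution modulo M = 4 · 13 · 3 = 156.
Solve pairwise, accumulating the modulus:
  Start with x ≡ 3 (mod 4).
  Combine with x ≡ 1 (mod 13): since gcd(4, 13) = 1, we get a unique residue mod 52.
    Write x = 3 + 4·t and substitute into x ≡ 1 (mod 13): 4·t ≡ 1 − 3 = -2 (mod 13).
    Reduce coefficients mod 13: 4·t ≡ 11 (mod 13).
    The inverse of 4 mod 13 is 10 (since 4·10 = 40 = 3·13 + 1), so t ≡ 10·11 = 110 ≡ 6 (mod 13).
    Then x = 3 + 4·6 = 27, valid modulo lcm(4, 13) = 52: x ≡ 27 (mod 52).
  Combine with x ≡ 2 (mod 3): since gcd(52, 3) = 1, we get a unique residue mod 156.
    Write x = 27 + 52·t and substitute into x ≡ 2 (mod 3): 52·t ≡ 2 − 27 = -25 (mod 3).
    Reduce coefficients mod 3: 1·t ≡ 2 (mod 3).
    So t ≡ 2 (mod 3).
    Then x = 27 + 52·2 = 131, valid modulo lcm(52, 3) = 156: x ≡ 131 (mod 156).
Verify: 131 mod 4 = 3 ✓, 131 mod 13 = 1 ✓, 131 mod 3 = 2 ✓.

x ≡ 131 (mod 156).


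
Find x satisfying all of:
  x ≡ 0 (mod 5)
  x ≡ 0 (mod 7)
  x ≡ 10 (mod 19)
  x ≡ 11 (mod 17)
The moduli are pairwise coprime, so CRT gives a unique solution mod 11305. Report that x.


Product of moduli M = 5 · 7 · 19 · 17 = 11305.
Merge one congruence at a time:
  Start: x ≡ 0 (mod 5).
  Combine with x ≡ 0 (mod 7); new modulus lcm = 35.
    Write x = 0 + 5·t and substitute into x ≡ 0 (mod 7): 5·t ≡ 0 − 0 = 0 (mod 7).
    The inverse of 5 mod 7 is 3 (since 5·3 = 15 = 2·7 + 1), so t ≡ 3·0 = 0 ≡ 0 (mod 7).
    Then x = 0 + 5·0 = 0, valid modulo lcm(5, 7) = 35: x ≡ 0 (mod 35).
  Combine with x ≡ 10 (mod 19); new modulus lcm = 665.
    Write x = 0 + 35·t and substitute into x ≡ 10 (mod 19): 35·t ≡ 10 − 0 = 10 (mod 19).
    Reduce coefficients mod 19: 16·t ≡ 10 (mod 19).
    The inverse of 16 mod 19 is 6 (since 16·6 = 96 = 5·19 + 1), so t ≡ 6·10 = 60 ≡ 3 (mod 19).
    Then x = 0 + 35·3 = 105, valid modulo lcm(35, 19) = 665: x ≡ 105 (mod 665).
  Combine with x ≡ 11 (mod 17); new modulus lcm = 11305.
    Write x = 105 + 665·t and substitute into x ≡ 11 (mod 17): 665·t ≡ 11 − 105 = -94 (mod 17).
    Reduce coefficients mod 17: 2·t ≡ 8 (mod 17).
    The inverse of 2 mod 17 is 9 (since 2·9 = 18 = 1·17 + 1), so t ≡ 9·8 = 72 ≡ 4 (mod 17).
    Then x = 105 + 665·4 = 2765, valid modulo lcm(665, 17) = 11305: x ≡ 2765 (mod 11305).
Verify against each original: 2765 mod 5 = 0, 2765 mod 7 = 0, 2765 mod 19 = 10, 2765 mod 17 = 11.

x ≡ 2765 (mod 11305).


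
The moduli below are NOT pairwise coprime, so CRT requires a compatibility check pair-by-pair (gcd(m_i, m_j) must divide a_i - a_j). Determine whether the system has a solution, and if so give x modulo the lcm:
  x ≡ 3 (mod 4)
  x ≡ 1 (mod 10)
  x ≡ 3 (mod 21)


Moduli 4, 10, 21 are not pairwise coprime, so CRT works modulo lcm(m_i) when all pairwise compatibility conditions hold.
Pairwise compatibility: gcd(m_i, m_j) must divide a_i - a_j for every pair.
Merge one congruence at a time:
  Start: x ≡ 3 (mod 4).
  Combine with x ≡ 1 (mod 10): gcd(4, 10) = 2; 1 - 3 = -2, which IS divisible by 2, so compatible.
    Write x = 3 + 4·t and substitute into x ≡ 1 (mod 10): 4·t ≡ 1 − 3 = -2 (mod 10).
    Divide the congruence (and modulus) by g = 2: 2·t ≡ -1 (mod 5).
    Reduce coefficients mod 5: 2·t ≡ 4 (mod 5).
    The inverse of 2 mod 5 is 3 (since 2·3 = 6 = 1·5 + 1), so t ≡ 3·4 = 12 ≡ 2 (mod 5).
    Then x = 3 + 4·2 = 11, valid modulo lcm(4, 10) = 20: x ≡ 11 (mod 20).
  Combine with x ≡ 3 (mod 21): gcd(20, 21) = 1; 3 - 11 = -8, which IS divisible by 1, so compatible.
    Write x = 11 + 20·t and substitute into x ≡ 3 (mod 21): 20·t ≡ 3 − 11 = -8 (mod 21).
    Reduce coefficients mod 21: 20·t ≡ 13 (mod 21).
    The inverse of 20 mod 21 is 20 (since 20·20 = 400 = 19·21 + 1), so t ≡ 20·13 = 260 ≡ 8 (mod 21).
    Then x = 11 + 20·8 = 171, valid modulo lcm(20, 21) = 420: x ≡ 171 (mod 420).
Verify: 171 mod 4 = 3, 171 mod 10 = 1, 171 mod 21 = 3.

x ≡ 171 (mod 420).


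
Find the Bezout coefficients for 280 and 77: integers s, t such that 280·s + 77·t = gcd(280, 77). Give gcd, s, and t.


Euclidean algorithm on (280, 77) — divide until remainder is 0:
  280 = 3 · 77 + 49
  77 = 1 · 49 + 28
  49 = 1 · 28 + 21
  28 = 1 · 21 + 7
  21 = 3 · 7 + 0
gcd(280, 77) = 7.
Track Bezout coefficients alongside the remainders: start with r₀ = 280 = a·1 + b·0 (s = 1, t = 0) and r₁ = 77 = a·0 + b·1 (s = 0, t = 1); each new remainder r_{k+1} = r_{k-1} − q_k·r_k inherits s_{k+1} = s_{k-1} − q_k·s_k, t_{k+1} = t_{k-1} − q_k·t_k, so r_k = a·s_k + b·t_k at every step:
  q = 3: r = 49, s = 1 − 3·0 = 1, t = 0 − 3·1 = -3  (check: 280·1 + 77·(-3) = 49)
  q = 1: r = 28, s = 0 − 1·1 = -1, t = 1 − 1·(-3) = 4  (check: 280·(-1) + 77·4 = 28)
  q = 1: r = 21, s = 1 − 1·(-1) = 2, t = -3 − 1·4 = -7  (check: 280·2 + 77·(-7) = 21)
  q = 1: r = 7, s = -1 − 1·2 = -3, t = 4 − 1·(-7) = 11  (check: 280·(-3) + 77·11 = 7)
The row with r = 7 (the gcd) gives the Bezout coefficients s = -3, t = 11.
Result: 280 · (-3) + 77 · (11) = 7.

gcd(280, 77) = 7; s = -3, t = 11 (check: 280·(-3) + 77·11 = 7).


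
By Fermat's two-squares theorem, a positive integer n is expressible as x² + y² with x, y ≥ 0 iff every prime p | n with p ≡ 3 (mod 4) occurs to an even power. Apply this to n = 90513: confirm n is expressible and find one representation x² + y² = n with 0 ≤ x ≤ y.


Step 1: Factor n = 90513 = 3^2 · 89 · 113.
Step 2: Check the mod-4 condition on each prime factor: 3 ≡ 3 (mod 4), exponent 2 (must be even); 89 ≡ 1 (mod 4), exponent 1; 113 ≡ 1 (mod 4), exponent 1.
All primes ≡ 3 (mod 4) appear to even exponent (or don't appear), so by the two-squares theorem n IS expressible as a sum of two squares.
Step 3: Build a representation. Group n = k² · m with k = 3 and m = 89 · 113 = 10057 (a product of primes ≡ 1 (mod 4)); a representation of m scales to one of n via (k·x)² + (k·y)² = k²(x² + y²). Each prime p ≡ 1 (mod 4) is itself a sum of two squares; find a² by testing p − a² for a perfect square:
  89: 89 − 1² = 88, 89 − 2² = 85, 89 − 3² = 80, 89 − 4² = 73, 89 − 5² = 64 = 8² ⇒ 89 = 5² + 8².
  113: 113 − 1² = 112, 113 − 2² = 109, 113 − 3² = 104, 113 − 4² = 97, 113 − 5² = 88, 113 − 6² = 77, 113 − 7² = 64 = 8² ⇒ 113 = 7² + 8².
  Combine using the Brahmagupta–Fibonacci identity (a² + b²)(c² + d²) = (ac − bd)² + (ad + bc)² = (ac + bd)² + (ad − bc)²:
  89 · 113 = 10057: from (5² + 8²)(7² + 8²), take (5·7 − 8·8, 5·8 + 8·7) = (35 − 64, 40 + 56) = (-29, 96); dropping signs (only squares matter) gives (29, 96); check 29² + 96² = 841 + 9216 = 10057 ✓.
  Scale by k = 3: (3·29, 3·96) = (87, 288).
Step 4: Order so x ≤ y and verify: 87² + 288² = 7569 + 82944 = 90513 = n. ✓

n = 90513 = 87² + 288² (one valid representation with x ≤ y).


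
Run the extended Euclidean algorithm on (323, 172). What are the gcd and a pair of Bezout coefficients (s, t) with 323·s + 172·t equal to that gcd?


Euclidean algorithm on (323, 172) — divide until remainder is 0:
  323 = 1 · 172 + 151
  172 = 1 · 151 + 21
  151 = 7 · 21 + 4
  21 = 5 · 4 + 1
  4 = 4 · 1 + 0
gcd(323, 172) = 1.
Track Bezout coefficients alongside the remainders: start with r₀ = 323 = a·1 + b·0 (s = 1, t = 0) and r₁ = 172 = a·0 + b·1 (s = 0, t = 1); each new remainder r_{k+1} = r_{k-1} − q_k·r_k inherits s_{k+1} = s_{k-1} − q_k·s_k, t_{k+1} = t_{k-1} − q_k·t_k, so r_k = a·s_k + b·t_k at every step:
  q = 1: r = 151, s = 1 − 1·0 = 1, t = 0 − 1·1 = -1  (check: 323·1 + 172·(-1) = 151)
  q = 1: r = 21, s = 0 − 1·1 = -1, t = 1 − 1·(-1) = 2  (check: 323·(-1) + 172·2 = 21)
  q = 7: r = 4, s = 1 − 7·(-1) = 8, t = -1 − 7·2 = -15  (check: 323·8 + 172·(-15) = 4)
  q = 5: r = 1, s = -1 − 5·8 = -41, t = 2 − 5·(-15) = 77  (check: 323·(-41) + 172·77 = 1)
The row with r = 1 (the gcd) gives the Bezout coefficients s = -41, t = 77.
Result: 323 · (-41) + 172 · (77) = 1.

gcd(323, 172) = 1; s = -41, t = 77 (check: 323·(-41) + 172·77 = 1).


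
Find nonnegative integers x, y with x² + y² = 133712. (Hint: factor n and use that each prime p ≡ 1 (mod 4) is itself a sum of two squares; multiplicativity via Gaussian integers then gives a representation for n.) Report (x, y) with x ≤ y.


Step 1: Factor n = 133712 = 2^4 · 61 · 137.
Step 2: Check the mod-4 condition on each prime factor: 2 = 2 (special); 61 ≡ 1 (mod 4), exponent 1; 137 ≡ 1 (mod 4), exponent 1.
All primes ≡ 3 (mod 4) appear to even exponent (or don't appear), so by the two-squares theorem n IS expressible as a sum of two squares.
Step 3: Build a representation. Group n = k² · m with k = 4 and m = 61 · 137 = 8357 (a product of primes ≡ 1 (mod 4)); a representation of m scales to one of n via (k·x)² + (k·y)² = k²(x² + y²). Each prime p ≡ 1 (mod 4) is itself a sum of two squares; find a² by testing p − a² for a perfect square:
  61: 61 − 1² = 60, 61 − 2² = 57, 61 − 3² = 52, 61 − 4² = 45, 61 − 5² = 36 = 6² ⇒ 61 = 5² + 6².
  137: 137 − 1² = 136, 137 − 2² = 133, 137 − 3² = 128, 137 − 4² = 121 = 11² ⇒ 137 = 4² + 11².
  Combine using the Brahmagupta–Fibonacci identity (a² + b²)(c² + d²) = (ac − bd)² + (ad + bc)² = (ac + bd)² + (ad − bc)²:
  61 · 137 = 8357: from (5² + 6²)(4² + 11²), take (5·4 − 6·11, 5·11 + 6·4) = (20 − 66, 55 + 24) = (-46, 79); dropping signs (only squares matter) gives (46, 79); check 46² + 79² = 2116 + 6241 = 8357 ✓.
  Scale by k = 4: (4·46, 4·79) = (184, 316).
Step 4: Order so x ≤ y and verify: 184² + 316² = 33856 + 99856 = 133712 = n. ✓

n = 133712 = 184² + 316² (one valid representation with x ≤ y).


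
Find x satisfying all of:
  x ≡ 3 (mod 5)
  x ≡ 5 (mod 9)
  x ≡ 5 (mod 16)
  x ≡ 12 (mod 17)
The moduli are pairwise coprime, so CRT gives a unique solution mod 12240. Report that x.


Product of moduli M = 5 · 9 · 16 · 17 = 12240.
Merge one congruence at a time:
  Start: x ≡ 3 (mod 5).
  Combine with x ≡ 5 (mod 9); new modulus lcm = 45.
    Write x = 3 + 5·t and substitute into x ≡ 5 (mod 9): 5·t ≡ 5 − 3 = 2 (mod 9).
    The inverse of 5 mod 9 is 2 (since 5·2 = 10 = 1·9 + 1), so t ≡ 2·2 = 4 ≡ 4 (mod 9).
    Then x = 3 + 5·4 = 23, valid modulo lcm(5, 9) = 45: x ≡ 23 (mod 45).
  Combine with x ≡ 5 (mod 16); new modulus lcm = 720.
    Write x = 23 + 45·t and substitute into x ≡ 5 (mod 16): 45·t ≡ 5 − 23 = -18 (mod 16).
    Reduce coefficients mod 16: 13·t ≡ 14 (mod 16).
    The inverse of 13 mod 16 is 5 (since 13·5 = 65 = 4·16 + 1), so t ≡ 5·14 = 70 ≡ 6 (mod 16).
    Then x = 23 + 45·6 = 293, valid modulo lcm(45, 16) = 720: x ≡ 293 (mod 720).
  Combine with x ≡ 12 (mod 17); new modulus lcm = 12240.
    Write x = 293 + 720·t and substitute into x ≡ 12 (mod 17): 720·t ≡ 12 − 293 = -281 (mod 17).
    Reduce coefficients mod 17: 6·t ≡ 8 (mod 17).
    The inverse of 6 mod 17 is 3 (since 6·3 = 18 = 1·17 + 1), so t ≡ 3·8 = 24 ≡ 7 (mod 17).
    Then x = 293 + 720·7 = 5333, valid modulo lcm(720, 17) = 12240: x ≡ 5333 (mod 12240).
Verify against each original: 5333 mod 5 = 3, 5333 mod 9 = 5, 5333 mod 16 = 5, 5333 mod 17 = 12.

x ≡ 5333 (mod 12240).


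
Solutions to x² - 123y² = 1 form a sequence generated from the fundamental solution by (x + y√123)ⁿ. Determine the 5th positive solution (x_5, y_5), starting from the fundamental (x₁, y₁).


Step 1: Find the fundamental solution (x₁, y₁) of x² - 123y² = 1.
  Expand √123 as a continued fraction. a₀ = ⌊√123⌋ = 11; iterate m_{k+1} = d_k·a_k − m_k, d_{k+1} = (123 − m_{k+1}²)/d_k, a_{k+1} = ⌊(a₀ + m_{k+1})/d_{k+1}⌋ (starting m₀ = 0, d₀ = 1), with convergents p_k = a_k·p_{k-1} + p_{k-2}, q_k = a_k·q_{k-1} + q_{k-2} (p₋₁ = 1, q₋₁ = 0):
  k = 0: a₀ = 11; p₀/q₀ = 11/1; p₀² − 123·q₀² = 121 − 123 = -2.
  k = 1: m = 11, d = 2, a = ⌊(11 + 11)/2⌋ = 11; p/q = (11·11 + 1)/(11·1 + 0) = 122/11; p² − 123·q² = 14884 − 14883 = 1.
  The first convergent with p² − 123·q² = 1 gives the fundamental solution (x₁, y₁) = (122, 11).
Step 2: Apply the recurrence (x_{n+1}, y_{n+1}) = (x₁x_n + 123y₁y_n, x₁y_n + y₁x_n) repeatedly.
  From (x_1, y_1) = (122, 11): x_2 = 122·122 + 123·11·11 = 29767; y_2 = 122·11 + 11·122 = 2684.
  From (x_2, y_2) = (29767, 2684): x_3 = 122·29767 + 123·11·2684 = 7263026; y_3 = 122·2684 + 11·29767 = 654885.
  From (x_3, y_3) = (7263026, 654885): x_4 = 122·7263026 + 123·11·654885 = 1772148577; y_4 = 122·654885 + 11·7263026 = 159789256.
  From (x_4, y_4) = (1772148577, 159789256): x_5 = 122·1772148577 + 123·11·159789256 = 432396989762; y_5 = 122·159789256 + 11·1772148577 = 38987923579.
Step 3: Verify x_5² - 123·y_5² = 186967156755239132816644 - 186967156755239132816643 = 1 (should be 1). ✓

(x_1, y_1) = (122, 11); (x_5, y_5) = (432396989762, 38987923579).


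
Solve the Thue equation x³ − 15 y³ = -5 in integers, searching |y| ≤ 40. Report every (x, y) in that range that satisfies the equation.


The equation is x³ - 15y³ = -5. For fixed y, x³ = 15·y³ − 5, so a solution requires the RHS to be a perfect cube.
Strategy: iterate y from -40 to 40, compute RHS = 15·y³ − 5, and check whether it is a (positive or negative) perfect cube.
Check small values of y:
  y = 0: RHS = -5 is not a perfect cube.
  y = 1: RHS = 10 is not a perfect cube.
  y = -1: RHS = -20 is not a perfect cube.
  y = 2: RHS = 115 is not a perfect cube.
  y = -2: RHS = -125 = (-5)³ ⇒ x = -5 works.
  y = 3: RHS = 400 is not a perfect cube.
  y = -3: RHS = -410 is not a perfect cube.
Continuing the search up to |y| = 40 finds no further solutions beyond those listed.
Collected solutions: (-5, -2).

Solutions (with |y| ≤ 40): (-5, -2).


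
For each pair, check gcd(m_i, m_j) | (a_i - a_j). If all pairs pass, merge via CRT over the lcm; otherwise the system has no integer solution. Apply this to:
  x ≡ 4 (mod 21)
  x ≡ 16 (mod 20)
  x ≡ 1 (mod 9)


Moduli 21, 20, 9 are not pairwise coprime, so CRT works modulo lcm(m_i) when all pairwise compatibility conditions hold.
Pairwise compatibility: gcd(m_i, m_j) must divide a_i - a_j for every pair.
Merge one congruence at a time:
  Start: x ≡ 4 (mod 21).
  Combine with x ≡ 16 (mod 20): gcd(21, 20) = 1; 16 - 4 = 12, which IS divisible by 1, so compatible.
    Write x = 4 + 21·t and substitute into x ≡ 16 (mod 20): 21·t ≡ 16 − 4 = 12 (mod 20).
    Reduce coefficients mod 20: 1·t ≡ 12 (mod 20).
    So t ≡ 12 (mod 20).
    Then x = 4 + 21·12 = 256, valid modulo lcm(21, 20) = 420: x ≡ 256 (mod 420).
  Combine with x ≡ 1 (mod 9): gcd(420, 9) = 3; 1 - 256 = -255, which IS divisible by 3, so compatible.
    Write x = 256 + 420·t and substitute into x ≡ 1 (mod 9): 420·t ≡ 1 − 256 = -255 (mod 9).
    Divide the congruence (and modulus) by g = 3: 140·t ≡ -85 (mod 3).
    Reduce coefficients mod 3: 2·t ≡ 2 (mod 3).
    The inverse of 2 mod 3 is 2 (since 2·2 = 4 = 1·3 + 1), so t ≡ 2·2 = 4 ≡ 1 (mod 3).
    Then x = 256 + 420·1 = 676, valid modulo lcm(420, 9) = 1260: x ≡ 676 (mod 1260).
Verify: 676 mod 21 = 4, 676 mod 20 = 16, 676 mod 9 = 1.

x ≡ 676 (mod 1260).


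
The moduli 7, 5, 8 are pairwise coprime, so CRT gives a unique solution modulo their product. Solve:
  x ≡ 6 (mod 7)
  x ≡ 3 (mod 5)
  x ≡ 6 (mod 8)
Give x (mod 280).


Moduli 7, 5, 8 are pairwise coprime; by CRT there is a unique solution modulo M = 7 · 5 · 8 = 280.
Solve pairwise, accumulating the modulus:
  Start with x ≡ 6 (mod 7).
  Combine with x ≡ 3 (mod 5): since gcd(7, 5) = 1, we get a unique residue mod 35.
    Write x = 6 + 7·t and substitute into x ≡ 3 (mod 5): 7·t ≡ 3 − 6 = -3 (mod 5).
    Reduce coefficients mod 5: 2·t ≡ 2 (mod 5).
    The inverse of 2 mod 5 is 3 (since 2·3 = 6 = 1·5 + 1), so t ≡ 3·2 = 6 ≡ 1 (mod 5).
    Then x = 6 + 7·1 = 13, valid modulo lcm(7, 5) = 35: x ≡ 13 (mod 35).
  Combine with x ≡ 6 (mod 8): since gcd(35, 8) = 1, we get a unique residue mod 280.
    Write x = 13 + 35·t and substitute into x ≡ 6 (mod 8): 35·t ≡ 6 − 13 = -7 (mod 8).
    Reduce coefficients mod 8: 3·t ≡ 1 (mod 8).
    The inverse of 3 mod 8 is 3 (since 3·3 = 9 = 1·8 + 1), so t ≡ 3·1 = 3 ≡ 3 (mod 8).
    Then x = 13 + 35·3 = 118, valid modulo lcm(35, 8) = 280: x ≡ 118 (mod 280).
Verify: 118 mod 7 = 6 ✓, 118 mod 5 = 3 ✓, 118 mod 8 = 6 ✓.

x ≡ 118 (mod 280).


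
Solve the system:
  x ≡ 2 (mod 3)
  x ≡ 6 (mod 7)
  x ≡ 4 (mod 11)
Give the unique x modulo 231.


Moduli 3, 7, 11 are pairwise coprime; by CRT there is a unique solution modulo M = 3 · 7 · 11 = 231.
Solve pairwise, accumulating the modulus:
  Start with x ≡ 2 (mod 3).
  Combine with x ≡ 6 (mod 7): since gcd(3, 7) = 1, we get a unique residue mod 21.
    Write x = 2 + 3·t and substitute into x ≡ 6 (mod 7): 3·t ≡ 6 − 2 = 4 (mod 7).
    The inverse of 3 mod 7 is 5 (since 3·5 = 15 = 2·7 + 1), so t ≡ 5·4 = 20 ≡ 6 (mod 7).
    Then x = 2 + 3·6 = 20, valid modulo lcm(3, 7) = 21: x ≡ 20 (mod 21).
  Combine with x ≡ 4 (mod 11): since gcd(21, 11) = 1, we get a unique residue mod 231.
    Write x = 20 + 21·t and substitute into x ≡ 4 (mod 11): 21·t ≡ 4 − 20 = -16 (mod 11).
    Reduce coefficients mod 11: 10·t ≡ 6 (mod 11).
    The inverse of 10 mod 11 is 10 (since 10·10 = 100 = 9·11 + 1), so t ≡ 10·6 = 60 ≡ 5 (mod 11).
    Then x = 20 + 21·5 = 125, valid modulo lcm(21, 11) = 231: x ≡ 125 (mod 231).
Verify: 125 mod 3 = 2 ✓, 125 mod 7 = 6 ✓, 125 mod 11 = 4 ✓.

x ≡ 125 (mod 231).


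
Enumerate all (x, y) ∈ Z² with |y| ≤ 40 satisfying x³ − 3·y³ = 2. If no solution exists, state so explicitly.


The equation is x³ - 3y³ = 2. For fixed y, x³ = 3·y³ + 2, so a solution requires the RHS to be a perfect cube.
Strategy: iterate y from -40 to 40, compute RHS = 3·y³ + 2, and check whether it is a (positive or negative) perfect cube.
Check small values of y:
  y = 0: RHS = 2 is not a perfect cube.
  y = 1: RHS = 5 is not a perfect cube.
  y = -1: RHS = -1 = (-1)³ ⇒ x = -1 works.
  y = 2: RHS = 26 is not a perfect cube.
  y = -2: RHS = -22 is not a perfect cube.
  y = 3: RHS = 83 is not a perfect cube.
  y = -3: RHS = -79 is not a perfect cube.
Continuing the search up to |y| = 40 finds no further solutions beyond those listed.
Collected solutions: (-1, -1).

Solutions (with |y| ≤ 40): (-1, -1).


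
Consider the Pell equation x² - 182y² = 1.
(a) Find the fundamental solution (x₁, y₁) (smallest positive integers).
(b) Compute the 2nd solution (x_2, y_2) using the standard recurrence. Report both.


Step 1: Find the fundamental solution (x₁, y₁) of x² - 182y² = 1.
  Expand √182 as a continued fraction. a₀ = ⌊√182⌋ = 13; iterate m_{k+1} = d_k·a_k − m_k, d_{k+1} = (182 − m_{k+1}²)/d_k, a_{k+1} = ⌊(a₀ + m_{k+1})/d_{k+1}⌋ (starting m₀ = 0, d₀ = 1), with convergents p_k = a_k·p_{k-1} + p_{k-2}, q_k = a_k·q_{k-1} + q_{k-2} (p₋₁ = 1, q₋₁ = 0):
  k = 0: a₀ = 13; p₀/q₀ = 13/1; p₀² − 182·q₀² = 169 − 182 = -13.
  k = 1: m = 13, d = 13, a = ⌊(13 + 13)/13⌋ = 2; p/q = (2·13 + 1)/(2·1 + 0) = 27/2; p² − 182·q² = 729 − 728 = 1.
  The first convergent with p² − 182·q² = 1 gives the fundamental solution (x₁, y₁) = (27, 2).
Step 2: Apply the recurrence (x_{n+1}, y_{n+1}) = (x₁x_n + 182y₁y_n, x₁y_n + y₁x_n) repeatedly.
  From (x_1, y_1) = (27, 2): x_2 = 27·27 + 182·2·2 = 1457; y_2 = 27·2 + 2·27 = 108.
Step 3: Verify x_2² - 182·y_2² = 2122849 - 2122848 = 1 (should be 1). ✓

(x_1, y_1) = (27, 2); (x_2, y_2) = (1457, 108).


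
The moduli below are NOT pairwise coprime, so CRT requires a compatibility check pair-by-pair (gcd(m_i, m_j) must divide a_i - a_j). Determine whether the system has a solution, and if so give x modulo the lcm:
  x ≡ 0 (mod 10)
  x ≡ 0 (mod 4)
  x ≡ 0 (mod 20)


Moduli 10, 4, 20 are not pairwise coprime, so CRT works modulo lcm(m_i) when all pairwise compatibility conditions hold.
Pairwise compatibility: gcd(m_i, m_j) must divide a_i - a_j for every pair.
Merge one congruence at a time:
  Start: x ≡ 0 (mod 10).
  Combine with x ≡ 0 (mod 4): gcd(10, 4) = 2; 0 - 0 = 0, which IS divisible by 2, so compatible.
    Write x = 0 + 10·t and substitute into x ≡ 0 (mod 4): 10·t ≡ 0 − 0 = 0 (mod 4).
    Divide the congruence (and modulus) by g = 2: 5·t ≡ 0 (mod 2).
    Reduce coefficients mod 2: 1·t ≡ 0 (mod 2).
    So t ≡ 0 (mod 2).
    Then x = 0 + 10·0 = 0, valid modulo lcm(10, 4) = 20: x ≡ 0 (mod 20).
  Combine with x ≡ 0 (mod 20): gcd(20, 20) = 20; 0 - 0 = 0, which IS divisible by 20, so compatible.
    Write x = 0 + 20·t and substitute into x ≡ 0 (mod 20): 20·t ≡ 0 − 0 = 0 (mod 20).
    Divide the congruence (and modulus) by g = 20: 1·t ≡ 0 (mod 1).
    Modulo 1 every t works; take t = 0.
    Then x = 0 + 20·0 = 0, valid modulo lcm(20, 20) = 20: x ≡ 0 (mod 20).
Verify: 0 mod 10 = 0, 0 mod 4 = 0, 0 mod 20 = 0.

x ≡ 0 (mod 20).


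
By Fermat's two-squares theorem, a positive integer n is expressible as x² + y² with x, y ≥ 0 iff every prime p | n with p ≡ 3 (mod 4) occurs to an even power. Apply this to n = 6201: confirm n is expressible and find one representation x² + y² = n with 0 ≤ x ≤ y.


Step 1: Factor n = 6201 = 3^2 · 13 · 53.
Step 2: Check the mod-4 condition on each prime factor: 3 ≡ 3 (mod 4), exponent 2 (must be even); 13 ≡ 1 (mod 4), exponent 1; 53 ≡ 1 (mod 4), exponent 1.
All primes ≡ 3 (mod 4) appear to even exponent (or don't appear), so by the two-squares theorem n IS expressible as a sum of two squares.
Step 3: Build a representation. Group n = k² · m with k = 3 and m = 13 · 53 = 689 (a product of primes ≡ 1 (mod 4)); a representation of m scales to one of n via (k·x)² + (k·y)² = k²(x² + y²). Each prime p ≡ 1 (mod 4) is itself a sum of two squares; find a² by testing p − a² for a perfect square:
  13: 13 − 1² = 12, 13 − 2² = 9 = 3² ⇒ 13 = 2² + 3².
  53: 53 − 1² = 52, 53 − 2² = 49 = 7² ⇒ 53 = 2² + 7².
  Combine using the Brahmagupta–Fibonacci identity (a² + b²)(c² + d²) = (ac − bd)² + (ad + bc)² = (ac + bd)² + (ad − bc)²:
  13 · 53 = 689: from (2² + 3²)(2² + 7²), take (2·2 − 3·7, 2·7 + 3·2) = (4 − 21, 14 + 6) = (-17, 20); dropping signs (only squares matter) gives (17, 20); check 17² + 20² = 289 + 400 = 689 ✓.
  Scale by k = 3: (3·17, 3·20) = (51, 60).
Step 4: Order so x ≤ y and verify: 51² + 60² = 2601 + 3600 = 6201 = n. ✓

n = 6201 = 51² + 60² (one valid representation with x ≤ y).


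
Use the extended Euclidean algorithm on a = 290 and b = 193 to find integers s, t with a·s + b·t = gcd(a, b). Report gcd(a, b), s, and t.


Euclidean algorithm on (290, 193) — divide until remainder is 0:
  290 = 1 · 193 + 97
  193 = 1 · 97 + 96
  97 = 1 · 96 + 1
  96 = 96 · 1 + 0
gcd(290, 193) = 1.
Track Bezout coefficients alongside the remainders: start with r₀ = 290 = a·1 + b·0 (s = 1, t = 0) and r₁ = 193 = a·0 + b·1 (s = 0, t = 1); each new remainder r_{k+1} = r_{k-1} − q_k·r_k inherits s_{k+1} = s_{k-1} − q_k·s_k, t_{k+1} = t_{k-1} − q_k·t_k, so r_k = a·s_k + b·t_k at every step:
  q = 1: r = 97, s = 1 − 1·0 = 1, t = 0 − 1·1 = -1  (check: 290·1 + 193·(-1) = 97)
  q = 1: r = 96, s = 0 − 1·1 = -1, t = 1 − 1·(-1) = 2  (check: 290·(-1) + 193·2 = 96)
  q = 1: r = 1, s = 1 − 1·(-1) = 2, t = -1 − 1·2 = -3  (check: 290·2 + 193·(-3) = 1)
The row with r = 1 (the gcd) gives the Bezout coefficients s = 2, t = -3.
Result: 290 · (2) + 193 · (-3) = 1.

gcd(290, 193) = 1; s = 2, t = -3 (check: 290·2 + 193·(-3) = 1).


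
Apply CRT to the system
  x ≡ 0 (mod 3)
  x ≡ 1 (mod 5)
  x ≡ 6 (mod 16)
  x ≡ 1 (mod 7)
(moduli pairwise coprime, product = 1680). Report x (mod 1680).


Product of moduli M = 3 · 5 · 16 · 7 = 1680.
Merge one congruence at a time:
  Start: x ≡ 0 (mod 3).
  Combine with x ≡ 1 (mod 5); new modulus lcm = 15.
    Write x = 0 + 3·t and substitute into x ≡ 1 (mod 5): 3·t ≡ 1 − 0 = 1 (mod 5).
    The inverse of 3 mod 5 is 2 (since 3·2 = 6 = 1·5 + 1), so t ≡ 2·1 = 2 ≡ 2 (mod 5).
    Then x = 0 + 3·2 = 6, valid modulo lcm(3, 5) = 15: x ≡ 6 (mod 15).
  Combine with x ≡ 6 (mod 16); new modulus lcm = 240.
    Write x = 6 + 15·t and substitute into x ≡ 6 (mod 16): 15·t ≡ 6 − 6 = 0 (mod 16).
    The inverse of 15 mod 16 is 15 (since 15·15 = 225 = 14·16 + 1), so t ≡ 15·0 = 0 ≡ 0 (mod 16).
    Then x = 6 + 15·0 = 6, valid modulo lcm(15, 16) = 240: x ≡ 6 (mod 240).
  Combine with x ≡ 1 (mod 7); new modulus lcm = 1680.
    Write x = 6 + 240·t and substitute into x ≡ 1 (mod 7): 240·t ≡ 1 − 6 = -5 (mod 7).
    Reduce coefficients mod 7: 2·t ≡ 2 (mod 7).
    The inverse of 2 mod 7 is 4 (since 2·4 = 8 = 1·7 + 1), so t ≡ 4·2 = 8 ≡ 1 (mod 7).
    Then x = 6 + 240·1 = 246, valid modulo lcm(240, 7) = 1680: x ≡ 246 (mod 1680).
Verify against each original: 246 mod 3 = 0, 246 mod 5 = 1, 246 mod 16 = 6, 246 mod 7 = 1.

x ≡ 246 (mod 1680).


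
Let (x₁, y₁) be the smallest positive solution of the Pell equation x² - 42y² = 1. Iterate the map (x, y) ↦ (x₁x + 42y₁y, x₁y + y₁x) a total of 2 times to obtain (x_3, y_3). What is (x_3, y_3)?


Step 1: Find the fundamental solution (x₁, y₁) of x² - 42y² = 1.
  Expand √42 as a continued fraction. a₀ = ⌊√42⌋ = 6; iterate m_{k+1} = d_k·a_k − m_k, d_{k+1} = (42 − m_{k+1}²)/d_k, a_{k+1} = ⌊(a₀ + m_{k+1})/d_{k+1}⌋ (starting m₀ = 0, d₀ = 1), with convergents p_k = a_k·p_{k-1} + p_{k-2}, q_k = a_k·q_{k-1} + q_{k-2} (p₋₁ = 1, q₋₁ = 0):
  k = 0: a₀ = 6; p₀/q₀ = 6/1; p₀² − 42·q₀² = 36 − 42 = -6.
  k = 1: m = 6, d = 6, a = ⌊(6 + 6)/6⌋ = 2; p/q = (2·6 + 1)/(2·1 + 0) = 13/2; p² − 42·q² = 169 − 168 = 1.
  The first convergent with p² − 42·q² = 1 gives the fundamental solution (x₁, y₁) = (13, 2).
Step 2: Apply the recurrence (x_{n+1}, y_{n+1}) = (x₁x_n + 42y₁y_n, x₁y_n + y₁x_n) repeatedly.
  From (x_1, y_1) = (13, 2): x_2 = 13·13 + 42·2·2 = 337; y_2 = 13·2 + 2·13 = 52.
  From (x_2, y_2) = (337, 52): x_3 = 13·337 + 42·2·52 = 8749; y_3 = 13·52 + 2·337 = 1350.
Step 3: Verify x_3² - 42·y_3² = 76545001 - 76545000 = 1 (should be 1). ✓

(x_1, y_1) = (13, 2); (x_3, y_3) = (8749, 1350).


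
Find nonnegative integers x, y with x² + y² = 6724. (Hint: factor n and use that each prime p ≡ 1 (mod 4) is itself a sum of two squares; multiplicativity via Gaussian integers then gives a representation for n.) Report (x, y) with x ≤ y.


Step 1: Factor n = 6724 = 2^2 · 41^2.
Step 2: Check the mod-4 condition on each prime factor: 2 = 2 (special); 41 ≡ 1 (mod 4), exponent 2.
All primes ≡ 3 (mod 4) appear to even exponent (or don't appear), so by the two-squares theorem n IS expressible as a sum of two squares.
Step 3: Build a representation. Group n = k² · m with k = 2 and m = 41 · 41 = 1681 (a product of primes ≡ 1 (mod 4)); a representation of m scales to one of n via (k·x)² + (k·y)² = k²(x² + y²). Each prime p ≡ 1 (mod 4) is itself a sum of two squares; find a² by testing p − a² for a perfect square:
  41: 41 − 1² = 40, 41 − 2² = 37, 41 − 3² = 32, 41 − 4² = 25 = 5² ⇒ 41 = 4² + 5².
  Combine using the Brahmagupta–Fibonacci identity (a² + b²)(c² + d²) = (ac − bd)² + (ad + bc)² = (ac + bd)² + (ad − bc)²:
  41 · 41 = 1681: from (4² + 5²)(4² + 5²), take (4·4 − 5·5, 4·5 + 5·4) = (16 − 25, 20 + 20) = (-9, 40); dropping signs (only squares matter) gives (9, 40); check 9² + 40² = 81 + 1600 = 1681 ✓.
  Scale by k = 2: (2·9, 2·40) = (18, 80).
Step 4: Order so x ≤ y and verify: 18² + 80² = 324 + 6400 = 6724 = n. ✓

n = 6724 = 18² + 80² (one valid representation with x ≤ y).


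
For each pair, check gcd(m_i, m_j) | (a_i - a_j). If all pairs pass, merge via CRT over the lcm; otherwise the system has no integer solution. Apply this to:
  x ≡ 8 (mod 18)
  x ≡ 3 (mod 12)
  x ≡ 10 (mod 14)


Moduli 18, 12, 14 are not pairwise coprime, so CRT works modulo lcm(m_i) when all pairwise compatibility conditions hold.
Pairwise compatibility: gcd(m_i, m_j) must divide a_i - a_j for every pair.
Merge one congruence at a time:
  Start: x ≡ 8 (mod 18).
  Combine with x ≡ 3 (mod 12): gcd(18, 12) = 6, and 3 - 8 = -5 is NOT divisible by 6.
    ⇒ system is inconsistent (no integer solution).

No solution (the system is inconsistent).


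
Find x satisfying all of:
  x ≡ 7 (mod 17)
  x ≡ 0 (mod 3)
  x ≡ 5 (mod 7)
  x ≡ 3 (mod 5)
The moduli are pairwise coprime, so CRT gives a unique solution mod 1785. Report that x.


Product of moduli M = 17 · 3 · 7 · 5 = 1785.
Merge one congruence at a time:
  Start: x ≡ 7 (mod 17).
  Combine with x ≡ 0 (mod 3); new modulus lcm = 51.
    Write x = 7 + 17·t and substitute into x ≡ 0 (mod 3): 17·t ≡ 0 − 7 = -7 (mod 3).
    Reduce coefficients mod 3: 2·t ≡ 2 (mod 3).
    The inverse of 2 mod 3 is 2 (since 2·2 = 4 = 1·3 + 1), so t ≡ 2·2 = 4 ≡ 1 (mod 3).
    Then x = 7 + 17·1 = 24, valid modulo lcm(17, 3) = 51: x ≡ 24 (mod 51).
  Combine with x ≡ 5 (mod 7); new modulus lcm = 357.
    Write x = 24 + 51·t and substitute into x ≡ 5 (mod 7): 51·t ≡ 5 − 24 = -19 (mod 7).
    Reduce coefficients mod 7: 2·t ≡ 2 (mod 7).
    The inverse of 2 mod 7 is 4 (since 2·4 = 8 = 1·7 + 1), so t ≡ 4·2 = 8 ≡ 1 (mod 7).
    Then x = 24 + 51·1 = 75, valid modulo lcm(51, 7) = 357: x ≡ 75 (mod 357).
  Combine with x ≡ 3 (mod 5); new modulus lcm = 1785.
    Write x = 75 + 357·t and substitute into x ≡ 3 (mod 5): 357·t ≡ 3 − 75 = -72 (mod 5).
    Reduce coefficients mod 5: 2·t ≡ 3 (mod 5).
    The inverse of 2 mod 5 is 3 (since 2·3 = 6 = 1·5 + 1), so t ≡ 3·3 = 9 ≡ 4 (mod 5).
    Then x = 75 + 357·4 = 1503, valid modulo lcm(357, 5) = 1785: x ≡ 1503 (mod 1785).
Verify against each original: 1503 mod 17 = 7, 1503 mod 3 = 0, 1503 mod 7 = 5, 1503 mod 5 = 3.

x ≡ 1503 (mod 1785).


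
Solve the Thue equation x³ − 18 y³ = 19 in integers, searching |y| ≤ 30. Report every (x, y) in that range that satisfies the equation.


The equation is x³ - 18y³ = 19. For fixed y, x³ = 18·y³ + 19, so a solution requires the RHS to be a perfect cube.
Strategy: iterate y from -30 to 30, compute RHS = 18·y³ + 19, and check whether it is a (positive or negative) perfect cube.
Check small values of y:
  y = 0: RHS = 19 is not a perfect cube.
  y = 1: RHS = 37 is not a perfect cube.
  y = -1: RHS = 1 = (1)³ ⇒ x = 1 works.
  y = 2: RHS = 163 is not a perfect cube.
  y = -2: RHS = -125 = (-5)³ ⇒ x = -5 works.
  y = 3: RHS = 505 is not a perfect cube.
  y = -3: RHS = -467 is not a perfect cube.
Continuing the search up to |y| = 30 finds no further solutions beyond those listed.
Collected solutions: (1, -1), (-5, -2).

Solutions (with |y| ≤ 30): (1, -1), (-5, -2).


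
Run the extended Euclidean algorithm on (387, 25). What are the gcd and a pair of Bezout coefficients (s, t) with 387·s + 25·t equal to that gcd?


Euclidean algorithm on (387, 25) — divide until remainder is 0:
  387 = 15 · 25 + 12
  25 = 2 · 12 + 1
  12 = 12 · 1 + 0
gcd(387, 25) = 1.
Track Bezout coefficients alongside the remainders: start with r₀ = 387 = a·1 + b·0 (s = 1, t = 0) and r₁ = 25 = a·0 + b·1 (s = 0, t = 1); each new remainder r_{k+1} = r_{k-1} − q_k·r_k inherits s_{k+1} = s_{k-1} − q_k·s_k, t_{k+1} = t_{k-1} − q_k·t_k, so r_k = a·s_k + b·t_k at every step:
  q = 15: r = 12, s = 1 − 15·0 = 1, t = 0 − 15·1 = -15  (check: 387·1 + 25·(-15) = 12)
  q = 2: r = 1, s = 0 − 2·1 = -2, t = 1 − 2·(-15) = 31  (check: 387·(-2) + 25·31 = 1)
The row with r = 1 (the gcd) gives the Bezout coefficients s = -2, t = 31.
Result: 387 · (-2) + 25 · (31) = 1.

gcd(387, 25) = 1; s = -2, t = 31 (check: 387·(-2) + 25·31 = 1).


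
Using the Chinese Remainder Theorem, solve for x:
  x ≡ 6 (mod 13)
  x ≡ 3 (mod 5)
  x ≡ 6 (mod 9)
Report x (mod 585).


Moduli 13, 5, 9 are pairwise coprime; by CRT there is a unique solution modulo M = 13 · 5 · 9 = 585.
Solve pairwise, accumulating the modulus:
  Start with x ≡ 6 (mod 13).
  Combine with x ≡ 3 (mod 5): since gcd(13, 5) = 1, we get a unique residue mod 65.
    Write x = 6 + 13·t and substitute into x ≡ 3 (mod 5): 13·t ≡ 3 − 6 = -3 (mod 5).
    Reduce coefficients mod 5: 3·t ≡ 2 (mod 5).
    The inverse of 3 mod 5 is 2 (since 3·2 = 6 = 1·5 + 1), so t ≡ 2·2 = 4 ≡ 4 (mod 5).
    Then x = 6 + 13·4 = 58, valid modulo lcm(13, 5) = 65: x ≡ 58 (mod 65).
  Combine with x ≡ 6 (mod 9): since gcd(65, 9) = 1, we get a unique residue mod 585.
    Write x = 58 + 65·t and substitute into x ≡ 6 (mod 9): 65·t ≡ 6 − 58 = -52 (mod 9).
    Reduce coefficients mod 9: 2·t ≡ 2 (mod 9).
    The inverse of 2 mod 9 is 5 (since 2·5 = 10 = 1·9 + 1), so t ≡ 5·2 = 10 ≡ 1 (mod 9).
    Then x = 58 + 65·1 = 123, valid modulo lcm(65, 9) = 585: x ≡ 123 (mod 585).
Verify: 123 mod 13 = 6 ✓, 123 mod 5 = 3 ✓, 123 mod 9 = 6 ✓.

x ≡ 123 (mod 585).


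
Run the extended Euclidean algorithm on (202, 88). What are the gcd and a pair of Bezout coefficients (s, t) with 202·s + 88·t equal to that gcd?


Euclidean algorithm on (202, 88) — divide until remainder is 0:
  202 = 2 · 88 + 26
  88 = 3 · 26 + 10
  26 = 2 · 10 + 6
  10 = 1 · 6 + 4
  6 = 1 · 4 + 2
  4 = 2 · 2 + 0
gcd(202, 88) = 2.
Track Bezout coefficients alongside the remainders: start with r₀ = 202 = a·1 + b·0 (s = 1, t = 0) and r₁ = 88 = a·0 + b·1 (s = 0, t = 1); each new remainder r_{k+1} = r_{k-1} − q_k·r_k inherits s_{k+1} = s_{k-1} − q_k·s_k, t_{k+1} = t_{k-1} − q_k·t_k, so r_k = a·s_k + b·t_k at every step:
  q = 2: r = 26, s = 1 − 2·0 = 1, t = 0 − 2·1 = -2  (check: 202·1 + 88·(-2) = 26)
  q = 3: r = 10, s = 0 − 3·1 = -3, t = 1 − 3·(-2) = 7  (check: 202·(-3) + 88·7 = 10)
  q = 2: r = 6, s = 1 − 2·(-3) = 7, t = -2 − 2·7 = -16  (check: 202·7 + 88·(-16) = 6)
  q = 1: r = 4, s = -3 − 1·7 = -10, t = 7 − 1·(-16) = 23  (check: 202·(-10) + 88·23 = 4)
  q = 1: r = 2, s = 7 − 1·(-10) = 17, t = -16 − 1·23 = -39  (check: 202·17 + 88·(-39) = 2)
The row with r = 2 (the gcd) gives the Bezout coefficients s = 17, t = -39.
Result: 202 · (17) + 88 · (-39) = 2.

gcd(202, 88) = 2; s = 17, t = -39 (check: 202·17 + 88·(-39) = 2).
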